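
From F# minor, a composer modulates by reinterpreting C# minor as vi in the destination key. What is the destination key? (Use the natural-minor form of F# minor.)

E major

The numeral vi denotes a minor triad on scale degree 6. With C# on degree 6, the tonic of the new key is E.
Degree 6 carries a minor triad in major keys, so the destination is E major.
Check: the diatonic triads of E major are E (I), F#m (ii), G#m (iii), A (IV), B (V), C#m (vi), D#dim (vii°) — C# minor is indeed vi.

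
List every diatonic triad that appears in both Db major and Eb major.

Triads in Db major: Db (I), Ebm (ii), Fm (iii), Gb (IV), Ab (V), Bbm (vi), Cdim (vii°).
Triads in Eb major: Eb (I), Fm (ii), Gm (iii), Ab (IV), Bb (V), Cm (vi), Ddim (vii°).
Shared triads with their functions: Fm (iii in Db major, ii in Eb major); Ab (V in Db major, IV in Eb major).

Fm, Ab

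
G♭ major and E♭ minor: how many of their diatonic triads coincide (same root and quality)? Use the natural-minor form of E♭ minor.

7

Diatonic triads of G♭ major: G♭ (I), A♭m (ii), B♭m (iii), C♭ (IV), D♭ (V), E♭m (vi), Fdim (vii°).
Diatonic triads of E♭ minor (natural minor): E♭m (i), Fdim (ii°), G♭ (III), A♭m (iv), B♭m (v), C♭ (VI), D♭ (VII).
Matching root and quality in both lists: G♭, A♭m, B♭m, C♭, D♭, E♭m, Fdim.
That gives 7 common triads.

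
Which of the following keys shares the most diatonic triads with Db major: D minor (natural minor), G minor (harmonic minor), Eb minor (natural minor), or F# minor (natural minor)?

Triads of Db major: Db (I), Ebm (ii), Fm (iii), Gb (IV), Ab (V), Bbm (vi), Cdim (vii°).
D minor (natural minor) shares 0: none.
G minor (harmonic minor) shares 0: none.
Eb minor (natural minor) shares 4: Db, Ebm, Gb, Bbm.
F# minor (natural minor) shares 0: none.
The most common triads (4) are shared with Eb minor.

Eb minor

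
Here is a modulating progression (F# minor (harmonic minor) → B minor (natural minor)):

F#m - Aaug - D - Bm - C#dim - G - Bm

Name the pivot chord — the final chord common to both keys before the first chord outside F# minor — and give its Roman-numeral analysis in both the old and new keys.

Bm — iv in F# minor, i in B minor

Chords diatonic to F# minor: F#m, G#dim, Aaug, Bm, C#, D, E#dim.
Reading the progression, the first chord not in that set is C#dim, so the modulation leaves F# minor there.
The chord immediately before C#dim is Bm, which is diatonic to both keys: iv in F# minor and i in B minor.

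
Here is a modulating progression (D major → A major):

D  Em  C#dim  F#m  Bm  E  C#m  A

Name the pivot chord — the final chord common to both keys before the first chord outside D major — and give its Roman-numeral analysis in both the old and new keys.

Chords diatonic to D major: D, Em, F#m, G, A, Bm, C#dim.
Reading the progression, the first chord not in that set is E, so the modulation leaves D major there.
The chord immediately before E is Bm, which is diatonic to both keys: vi in D major and ii in A major.

Bm — vi in D major, ii in A major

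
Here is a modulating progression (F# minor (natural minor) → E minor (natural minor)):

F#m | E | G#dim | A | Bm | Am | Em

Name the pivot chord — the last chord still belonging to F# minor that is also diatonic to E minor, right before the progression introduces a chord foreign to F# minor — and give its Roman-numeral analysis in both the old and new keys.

Bm — iv in F# minor, v in E minor

Chords diatonic to F# minor: F#m, G#dim, A, Bm, C#m, D, E.
Reading the progression, the first chord not in that set is Am, so the modulation leaves F# minor there.
The chord immediately before Am is Bm, which is diatonic to both keys: iv in F# minor and v in E minor.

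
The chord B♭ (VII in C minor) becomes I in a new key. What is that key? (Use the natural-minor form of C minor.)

B♭ major

The numeral I denotes a major triad on scale degree 1. With B♭ on degree 1, the tonic of the new key is B♭.
Degree 1 carries a major triad in major keys, so the destination is B♭ major.
Check: the diatonic triads of B♭ major are B♭ (I), Cm (ii), Dm (iii), E♭ (IV), F (V), Gm (vi), Adim (vii°) — B♭ is indeed I.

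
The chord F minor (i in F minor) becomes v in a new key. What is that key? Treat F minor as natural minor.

The numeral v denotes a minor triad on scale degree 5. With F on degree 5, the tonic of the new key is Bb.
Degree 5 carries a minor triad in natural-minor keys, so the destination is Bb minor.
Check: the diatonic triads of Bb minor (natural minor) are Bbm (i), Cdim (ii°), Db (III), Ebm (iv), Fm (v), Gb (VI), Ab (VII) — F minor is indeed v.

Bb minor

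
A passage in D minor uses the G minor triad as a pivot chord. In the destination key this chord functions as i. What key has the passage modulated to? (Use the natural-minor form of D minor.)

G minor

The numeral i denotes a minor triad on scale degree 1. With G on degree 1, the tonic of the new key is G.
Degree 1 carries a minor triad in minor keys, so the destination is G minor.
Check: the diatonic triads of G minor (natural minor) are Gm (i), Adim (ii°), Bb (III), Cm (iv), Dm (v), Eb (VI), F (VII) — G minor is indeed i.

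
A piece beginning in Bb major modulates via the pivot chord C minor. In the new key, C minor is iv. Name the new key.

The numeral iv denotes a minor triad on scale degree 4. With C on degree 4, the tonic of the new key is G.
Degree 4 carries a minor triad in minor keys, so the destination is G minor.
Check: the diatonic triads of G minor (natural minor) are Gm (i), Adim (ii°), Bb (III), Cm (iv), Dm (v), Eb (VI), F (VII) — C minor is indeed iv.

G minor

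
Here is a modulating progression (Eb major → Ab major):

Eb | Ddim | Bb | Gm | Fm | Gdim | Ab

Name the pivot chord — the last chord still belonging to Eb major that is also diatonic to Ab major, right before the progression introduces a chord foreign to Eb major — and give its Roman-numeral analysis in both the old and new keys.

Fm — ii in Eb major, vi in Ab major

Chords diatonic to Eb major: Eb, Fm, Gm, Ab, Bb, Cm, Ddim.
Reading the progression, the first chord not in that set is Gdim, so the modulation leaves Eb major there.
The chord immediately before Gdim is Fm, which is diatonic to both keys: ii in Eb major and vi in Ab major.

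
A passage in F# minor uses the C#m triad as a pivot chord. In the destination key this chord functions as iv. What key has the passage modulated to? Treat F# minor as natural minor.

G# minor

The numeral iv denotes a minor triad on scale degree 4. With C# on degree 4, the tonic of the new key is G#.
Degree 4 carries a minor triad in minor keys, so the destination is G# minor.
Check: the diatonic triads of G# minor (natural minor) are G#m (i), A#dim (ii°), B (III), C#m (iv), D#m (v), E (VI), F# (VII) — C#m is indeed iv.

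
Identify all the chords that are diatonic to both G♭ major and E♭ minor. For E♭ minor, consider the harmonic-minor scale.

A♭m, C♭, E♭m, Fdim

Triads in G♭ major: G♭ (I), A♭m (ii), B♭m (iii), C♭ (IV), D♭ (V), E♭m (vi), Fdim (vii°).
Triads in E♭ minor (harmonic minor): E♭m (i), Fdim (ii°), G♭aug (III+), A♭m (iv), B♭ (V), C♭ (VI), Ddim (vii°).
Shared triads with their functions: A♭m (ii in G♭ major, iv in E♭ minor); C♭ (IV in G♭ major, VI in E♭ minor); E♭m (vi in G♭ major, i in E♭ minor); Fdim (vii° in G♭ major, ii° in E♭ minor).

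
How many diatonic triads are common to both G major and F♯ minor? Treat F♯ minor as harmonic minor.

2

Diatonic triads of G major: G (I), Am (ii), Bm (iii), C (IV), D (V), Em (vi), F♯dim (vii°).
Diatonic triads of F♯ minor (harmonic minor): F♯m (i), G♯dim (ii°), Aaug (III+), Bm (iv), C♯ (V), D (VI), E♯dim (vii°).
Matching root and quality in both lists: Bm, D.
That gives 2 common triads.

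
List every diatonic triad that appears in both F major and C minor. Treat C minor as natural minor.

Triads in F major: F (I), Gm (ii), Am (iii), B♭ (IV), C (V), Dm (vi), Edim (vii°).
Triads in C minor (natural minor): Cm (i), Ddim (ii°), E♭ (III), Fm (iv), Gm (v), A♭ (VI), B♭ (VII).
Shared triads with their functions: Gm (ii in F major, v in C minor); B♭ (IV in F major, VII in C minor).

Gm, B♭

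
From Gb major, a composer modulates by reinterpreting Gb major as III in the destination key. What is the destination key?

The numeral III denotes a major triad on scale degree 3. With Gb on degree 3, the tonic of the new key is Eb.
Degree 3 carries a major triad in natural-minor keys, so the destination is Eb minor.
Check: the diatonic triads of Eb minor (natural minor) are Ebm (i), Fdim (ii°), Gb (III), Abm (iv), Bbm (v), Cb (VI), Db (VII) — Gb major is indeed III.

Eb minor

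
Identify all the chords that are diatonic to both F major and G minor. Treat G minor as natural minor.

F, Gm, Bb, Dm

Triads in F major: F (I), Gm (ii), Am (iii), Bb (IV), C (V), Dm (vi), Edim (vii°).
Triads in G minor (natural minor): Gm (i), Adim (ii°), Bb (III), Cm (iv), Dm (v), Eb (VI), F (VII).
Shared triads with their functions: F (I in F major, VII in G minor); Gm (ii in F major, i in G minor); Bb (IV in F major, III in G minor); Dm (vi in F major, v in G minor).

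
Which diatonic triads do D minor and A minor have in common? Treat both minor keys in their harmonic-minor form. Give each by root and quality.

Triads in D minor (harmonic minor): Dm (i), Edim (ii°), Faug (III+), Gm (iv), A (V), Bb (VI), C#dim (vii°).
Triads in A minor (harmonic minor): Am (i), Bdim (ii°), Caug (III+), Dm (iv), E (V), F (VI), G#dim (vii°).
Shared triads with their functions: Dm (i in D minor, iv in A minor).

Dm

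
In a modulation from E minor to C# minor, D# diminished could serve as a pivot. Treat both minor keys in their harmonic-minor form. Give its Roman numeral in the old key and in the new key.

vii° in E minor; ii° in C# minor

The scale of E minor (harmonic minor) is E F# G A B C D#; D# is degree 7, and the triad built there (D#-F#-A) is diminished, so it is vii°.
The scale of C# minor (harmonic minor) is C# D# E F# G# A B#; D# is degree 2, and the triad built there (D#-F#-A) is diminished, so it is ii°.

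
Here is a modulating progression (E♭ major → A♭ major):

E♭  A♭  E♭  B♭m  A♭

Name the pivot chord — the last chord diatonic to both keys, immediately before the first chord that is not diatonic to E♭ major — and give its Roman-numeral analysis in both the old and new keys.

Chords diatonic to E♭ major: E♭, Fm, Gm, A♭, B♭, Cm, Ddim.
Reading the progression, the first chord not in that set is B♭m, so the modulation leaves E♭ major there.
The chord immediately before B♭m is E♭, which is diatonic to both keys: I in E♭ major and V in A♭ major.

E♭ — I in E♭ major, V in A♭ major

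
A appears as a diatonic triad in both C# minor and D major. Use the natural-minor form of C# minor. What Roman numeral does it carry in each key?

VI in C# minor; V in D major

The scale of C# minor (natural minor) is C# D# E F# G# A B; A is degree 6, and the triad built there (A-C#-E) is major, so it is VI.
The scale of D major is D E F# G A B C#; A is degree 5, and the triad built there (A-C#-E) is major, so it is V.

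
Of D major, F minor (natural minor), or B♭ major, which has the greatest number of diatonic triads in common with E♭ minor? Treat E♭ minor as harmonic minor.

Triads of E♭ minor (harmonic minor): E♭m (i), Fdim (ii°), G♭aug (III+), A♭m (iv), B♭ (V), C♭ (VI), Ddim (vii°).
D major shares 0: none.
F minor (natural minor) shares 0: none.
B♭ major shares 1: B♭.
The most common triads (1) are shared with B♭ major.

B♭ major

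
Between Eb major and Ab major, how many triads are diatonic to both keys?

Diatonic triads of Eb major: Eb major (I), F minor (ii), G minor (iii), Ab major (IV), Bb major (V), C minor (vi), D diminished (vii°).
Diatonic triads of Ab major: Ab major (I), Bb minor (ii), C minor (iii), Db major (IV), Eb major (V), F minor (vi), G diminished (vii°).
Matching root and quality in both lists: Eb major, F minor, Ab major, C minor.
That gives 4 common triads.

4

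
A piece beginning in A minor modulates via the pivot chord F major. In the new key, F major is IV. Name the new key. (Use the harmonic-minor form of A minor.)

The numeral IV denotes a major triad on scale degree 4. With F on degree 4, the tonic of the new key is C.
Degree 4 carries a major triad in major keys, so the destination is C major.
Check: the diatonic triads of C major are C (I), Dm (ii), Em (iii), F (IV), G (V), Am (vi), Bdim (vii°) — F major is indeed IV.

C major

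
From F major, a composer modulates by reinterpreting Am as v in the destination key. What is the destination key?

D minor

The numeral v denotes a minor triad on scale degree 5. With A on degree 5, the tonic of the new key is D.
Degree 5 carries a minor triad in natural-minor keys, so the destination is D minor.
Check: the diatonic triads of D minor (natural minor) are Dm (i), Edim (ii°), F (III), Gm (iv), Am (v), B♭ (VI), C (VII) — Am is indeed v.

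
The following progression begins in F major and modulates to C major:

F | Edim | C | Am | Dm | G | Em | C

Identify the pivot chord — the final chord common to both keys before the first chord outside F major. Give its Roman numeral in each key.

Dm — vi in F major, ii in C major

Chords diatonic to F major: F, Gm, Am, Bb, C, Dm, Edim.
Reading the progression, the first chord not in that set is G, so the modulation leaves F major there.
The chord immediately before G is Dm, which is diatonic to both keys: vi in F major and ii in C major.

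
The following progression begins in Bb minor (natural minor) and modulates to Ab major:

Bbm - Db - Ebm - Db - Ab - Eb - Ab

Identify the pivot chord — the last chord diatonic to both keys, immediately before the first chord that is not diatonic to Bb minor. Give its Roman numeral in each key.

Ab — VII in Bb minor, I in Ab major

Chords diatonic to Bb minor: Bbm, Cdim, Db, Ebm, Fm, Gb, Ab.
Reading the progression, the first chord not in that set is Eb, so the modulation leaves Bb minor there.
The chord immediately before Eb is Ab, which is diatonic to both keys: VII in Bb minor and I in Ab major.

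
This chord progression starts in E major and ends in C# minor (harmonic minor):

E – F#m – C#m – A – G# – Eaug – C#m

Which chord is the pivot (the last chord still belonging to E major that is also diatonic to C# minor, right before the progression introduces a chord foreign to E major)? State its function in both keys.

Chords diatonic to E major: E, F#m, G#m, A, B, C#m, D#dim.
Reading the progression, the first chord not in that set is G#, so the modulation leaves E major there.
The chord immediately before G# is A, which is diatonic to both keys: IV in E major and VI in C# minor.

A — IV in E major, VI in C# minor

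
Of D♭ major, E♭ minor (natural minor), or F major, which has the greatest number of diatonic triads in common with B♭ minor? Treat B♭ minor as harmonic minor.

D♭ major

Triads of B♭ minor (harmonic minor): B♭m (i), Cdim (ii°), D♭aug (III+), E♭m (iv), F (V), G♭ (VI), Adim (vii°).
D♭ major shares 4: B♭m, Cdim, E♭m, G♭.
E♭ minor (natural minor) shares 3: B♭m, E♭m, G♭.
F major shares 1: F.
The most common triads (4) are shared with D♭ major.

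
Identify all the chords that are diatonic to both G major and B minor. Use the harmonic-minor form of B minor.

Triads in G major: G major (I), A minor (ii), B minor (iii), C major (IV), D major (V), E minor (vi), F# diminished (vii°).
Triads in B minor (harmonic minor): B minor (i), C# diminished (ii°), D augmented (III+), E minor (iv), F# major (V), G major (VI), A# diminished (vii°).
Shared triads with their functions: G major (I in G major, VI in B minor); B minor (iii in G major, i in B minor); E minor (vi in G major, iv in B minor).

G, Bm, Em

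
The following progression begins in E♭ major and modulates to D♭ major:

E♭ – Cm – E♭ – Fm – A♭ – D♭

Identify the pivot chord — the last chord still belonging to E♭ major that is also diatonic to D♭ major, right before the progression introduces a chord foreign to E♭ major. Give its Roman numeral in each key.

A♭ — IV in E♭ major, V in D♭ major

Chords diatonic to E♭ major: E♭, Fm, Gm, A♭, B♭, Cm, Ddim.
Reading the progression, the first chord not in that set is D♭, so the modulation leaves E♭ major there.
The chord immediately before D♭ is A♭, which is diatonic to both keys: IV in E♭ major and V in D♭ major.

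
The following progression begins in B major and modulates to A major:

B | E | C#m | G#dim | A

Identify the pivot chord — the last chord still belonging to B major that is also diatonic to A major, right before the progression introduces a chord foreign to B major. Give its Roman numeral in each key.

Chords diatonic to B major: B, C#m, D#m, E, F#, G#m, A#dim.
Reading the progression, the first chord not in that set is G#dim, so the modulation leaves B major there.
The chord immediately before G#dim is C#m, which is diatonic to both keys: ii in B major and iii in A major.

C#m — ii in B major, iii in A major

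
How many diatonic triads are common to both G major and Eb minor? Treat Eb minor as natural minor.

0

Diatonic triads of G major: G major (I), A minor (ii), B minor (iii), C major (IV), D major (V), E minor (vi), F# diminished (vii°).
Diatonic triads of Eb minor (natural minor): Eb minor (i), F diminished (ii°), Gb major (III), Ab minor (iv), Bb minor (v), Cb major (VI), Db major (VII).
No triad has the same root and quality in both keys.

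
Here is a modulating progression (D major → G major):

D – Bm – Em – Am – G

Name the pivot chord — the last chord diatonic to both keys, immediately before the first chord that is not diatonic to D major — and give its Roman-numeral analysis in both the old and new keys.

Chords diatonic to D major: D, Em, F#m, G, A, Bm, C#dim.
Reading the progression, the first chord not in that set is Am, so the modulation leaves D major there.
The chord immediately before Am is Em, which is diatonic to both keys: ii in D major and vi in G major.

Em — ii in D major, vi in G major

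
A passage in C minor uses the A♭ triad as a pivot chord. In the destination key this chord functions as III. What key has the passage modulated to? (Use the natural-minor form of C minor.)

F minor

The numeral III denotes a major triad on scale degree 3. With A♭ on degree 3, the tonic of the new key is F.
Degree 3 carries a major triad in natural-minor keys, so the destination is F minor.
Check: the diatonic triads of F minor (natural minor) are Fm (i), Gdim (ii°), A♭ (III), B♭m (iv), Cm (v), D♭ (VI), E♭ (VII) — A♭ is indeed III.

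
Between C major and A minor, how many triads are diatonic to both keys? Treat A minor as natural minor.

Diatonic triads of C major: C (I), Dm (ii), Em (iii), F (IV), G (V), Am (vi), Bdim (vii°).
Diatonic triads of A minor (natural minor): Am (i), Bdim (ii°), C (III), Dm (iv), Em (v), F (VI), G (VII).
Matching root and quality in both lists: C, Dm, Em, F, G, Am, Bdim.
That gives 7 common triads.

7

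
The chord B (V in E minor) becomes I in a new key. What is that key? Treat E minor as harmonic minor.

The numeral I denotes a major triad on scale degree 1. With B on degree 1, the tonic of the new key is B.
Degree 1 carries a major triad in major keys, so the destination is B major.
Check: the diatonic triads of B major are B (I), C♯m (ii), D♯m (iii), E (IV), F♯ (V), G♯m (vi), A♯dim (vii°) — B is indeed I.

B major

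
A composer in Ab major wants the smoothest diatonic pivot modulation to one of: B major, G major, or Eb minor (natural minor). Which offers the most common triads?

Triads of Ab major: Ab major (I), Bb minor (ii), C minor (iii), Db major (IV), Eb major (V), F minor (vi), G diminished (vii°).
B major shares 0: none.
G major shares 0: none.
Eb minor (natural minor) shares 2: Bbm, Db.
The most common triads (2) are shared with Eb minor.

Eb minor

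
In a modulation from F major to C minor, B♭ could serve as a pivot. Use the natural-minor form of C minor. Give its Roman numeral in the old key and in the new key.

IV in F major; VII in C minor

The scale of F major is F G A B♭ C D E; B♭ is degree 4, and the triad built there (B♭-D-F) is major, so it is IV.
The scale of C minor (natural minor) is C D E♭ F G A♭ B♭; B♭ is degree 7, and the triad built there (B♭-D-F) is major, so it is VII.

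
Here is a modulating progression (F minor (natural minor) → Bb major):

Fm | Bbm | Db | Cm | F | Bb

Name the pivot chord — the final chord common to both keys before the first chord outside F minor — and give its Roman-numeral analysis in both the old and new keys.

Chords diatonic to F minor: Fm, Gdim, Ab, Bbm, Cm, Db, Eb.
Reading the progression, the first chord not in that set is F, so the modulation leaves F minor there.
The chord immediately before F is Cm, which is diatonic to both keys: v in F minor and ii in Bb major.

Cm — v in F minor, ii in Bb major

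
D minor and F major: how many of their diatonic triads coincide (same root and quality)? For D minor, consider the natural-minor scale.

Diatonic triads of D minor (natural minor): Dm (i), Edim (ii°), F (III), Gm (iv), Am (v), Bb (VI), C (VII).
Diatonic triads of F major: F (I), Gm (ii), Am (iii), Bb (IV), C (V), Dm (vi), Edim (vii°).
Matching root and quality in both lists: Dm, Edim, F, Gm, Am, Bb, C.
That gives 7 common triads.

7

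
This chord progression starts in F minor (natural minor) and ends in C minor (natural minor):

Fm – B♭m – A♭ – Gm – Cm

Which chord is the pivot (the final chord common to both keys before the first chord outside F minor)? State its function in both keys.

A♭ — III in F minor, VI in C minor

Chords diatonic to F minor: Fm, Gdim, A♭, B♭m, Cm, D♭, E♭.
Reading the progression, the first chord not in that set is Gm, so the modulation leaves F minor there.
The chord immediately before Gm is A♭, which is diatonic to both keys: III in F minor and VI in C minor.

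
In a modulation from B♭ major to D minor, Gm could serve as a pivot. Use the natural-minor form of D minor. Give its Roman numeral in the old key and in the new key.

vi in B♭ major; iv in D minor

The scale of B♭ major is B♭ C D E♭ F G A; G is degree 6, and the triad built there (G-B♭-D) is minor, so it is vi.
The scale of D minor (natural minor) is D E F G A B♭ C; G is degree 4, and the triad built there (G-B♭-D) is minor, so it is iv.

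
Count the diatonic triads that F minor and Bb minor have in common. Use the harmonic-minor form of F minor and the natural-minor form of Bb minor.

3

Diatonic triads of F minor (harmonic minor): Fm (i), Gdim (ii°), Abaug (III+), Bbm (iv), C (V), Db (VI), Edim (vii°).
Diatonic triads of Bb minor (natural minor): Bbm (i), Cdim (ii°), Db (III), Ebm (iv), Fm (v), Gb (VI), Ab (VII).
Matching root and quality in both lists: Fm, Bbm, Db.
That gives 3 common triads.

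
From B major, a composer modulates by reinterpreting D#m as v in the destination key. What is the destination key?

G# minor

The numeral v denotes a minor triad on scale degree 5. With D# on degree 5, the tonic of the new key is G#.
Degree 5 carries a minor triad in natural-minor keys, so the destination is G# minor.
Check: the diatonic triads of G# minor (natural minor) are G#m (i), A#dim (ii°), B (III), C#m (iv), D#m (v), E (VI), F# (VII) — D#m is indeed v.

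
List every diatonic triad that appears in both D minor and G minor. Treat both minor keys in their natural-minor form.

Dm, F, Gm, Bb

Triads in D minor (natural minor): D minor (i), E diminished (ii°), F major (III), G minor (iv), A minor (v), Bb major (VI), C major (VII).
Triads in G minor (natural minor): G minor (i), A diminished (ii°), Bb major (III), C minor (iv), D minor (v), Eb major (VI), F major (VII).
Shared triads with their functions: D minor (i in D minor, v in G minor); F major (III in D minor, VII in G minor); G minor (iv in D minor, i in G minor); Bb major (VI in D minor, III in G minor).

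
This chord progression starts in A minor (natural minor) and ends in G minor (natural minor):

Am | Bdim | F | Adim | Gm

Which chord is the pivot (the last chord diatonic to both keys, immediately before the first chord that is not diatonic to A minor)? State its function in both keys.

Chords diatonic to A minor: Am, Bdim, C, Dm, Em, F, G.
Reading the progression, the first chord not in that set is Adim, so the modulation leaves A minor there.
The chord immediately before Adim is F, which is diatonic to both keys: VI in A minor and VII in G minor.

F — VI in A minor, VII in G minor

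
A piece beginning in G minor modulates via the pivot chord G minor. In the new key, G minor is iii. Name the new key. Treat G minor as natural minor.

The numeral iii denotes a minor triad on scale degree 3. With G on degree 3, the tonic of the new key is Eb.
Degree 3 carries a minor triad in major keys, so the destination is Eb major.
Check: the diatonic triads of Eb major are Eb (I), Fm (ii), Gm (iii), Ab (IV), Bb (V), Cm (vi), Ddim (vii°) — G minor is indeed iii.

Eb major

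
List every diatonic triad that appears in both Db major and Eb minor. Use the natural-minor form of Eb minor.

Db, Ebm, Gb, Bbm

Triads in Db major: Db (I), Ebm (ii), Fm (iii), Gb (IV), Ab (V), Bbm (vi), Cdim (vii°).
Triads in Eb minor (natural minor): Ebm (i), Fdim (ii°), Gb (III), Abm (iv), Bbm (v), Cb (VI), Db (VII).
Shared triads with their functions: Db (I in Db major, VII in Eb minor); Ebm (ii in Db major, i in Eb minor); Gb (IV in Db major, III in Eb minor); Bbm (vi in Db major, v in Eb minor).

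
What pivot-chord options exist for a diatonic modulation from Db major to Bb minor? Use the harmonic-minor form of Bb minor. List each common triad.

Triads in Db major: Db major (I), Eb minor (ii), F minor (iii), Gb major (IV), Ab major (V), Bb minor (vi), C diminished (vii°).
Triads in Bb minor (harmonic minor): Bb minor (i), C diminished (ii°), Db augmented (III+), Eb minor (iv), F major (V), Gb major (VI), A diminished (vii°).
Shared triads with their functions: Eb minor (ii in Db major, iv in Bb minor); Gb major (IV in Db major, VI in Bb minor); Bb minor (vi in Db major, i in Bb minor); C diminished (vii° in Db major, ii° in Bb minor).

Ebm, Gb, Bbm, Cdim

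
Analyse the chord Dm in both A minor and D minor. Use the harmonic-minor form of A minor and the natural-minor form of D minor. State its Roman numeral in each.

iv in A minor; i in D minor

The scale of A minor (harmonic minor) is A B C D E F G#; D is degree 4, and the triad built there (D-F-A) is minor, so it is iv.
The scale of D minor (natural minor) is D E F G A Bb C; D is degree 1, and the triad built there (D-F-A) is minor, so it is i.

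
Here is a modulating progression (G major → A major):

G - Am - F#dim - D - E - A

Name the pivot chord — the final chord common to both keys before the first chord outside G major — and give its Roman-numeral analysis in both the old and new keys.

Chords diatonic to G major: G, Am, Bm, C, D, Em, F#dim.
Reading the progression, the first chord not in that set is E, so the modulation leaves G major there.
The chord immediately before E is D, which is diatonic to both keys: V in G major and IV in A major.

D — V in G major, IV in A major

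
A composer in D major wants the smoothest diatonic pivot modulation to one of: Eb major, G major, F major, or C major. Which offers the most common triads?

G major

Triads of D major: D (I), Em (ii), F#m (iii), G (IV), A (V), Bm (vi), C#dim (vii°).
Eb major shares 0: none.
G major shares 4: D, Em, G, Bm.
F major shares 0: none.
C major shares 2: Em, G.
The most common triads (4) are shared with G major.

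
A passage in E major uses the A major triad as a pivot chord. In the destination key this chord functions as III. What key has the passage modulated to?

F# minor

The numeral III denotes a major triad on scale degree 3. With A on degree 3, the tonic of the new key is F#.
Degree 3 carries a major triad in natural-minor keys, so the destination is F# minor.
Check: the diatonic triads of F# minor (natural minor) are F#m (i), G#dim (ii°), A (III), Bm (iv), C#m (v), D (VI), E (VII) — A major is indeed III.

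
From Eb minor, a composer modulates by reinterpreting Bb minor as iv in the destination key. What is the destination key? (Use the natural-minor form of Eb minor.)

F minor

The numeral iv denotes a minor triad on scale degree 4. With Bb on degree 4, the tonic of the new key is F.
Degree 4 carries a minor triad in minor keys, so the destination is F minor.
Check: the diatonic triads of F minor (natural minor) are Fm (i), Gdim (ii°), Ab (III), Bbm (iv), Cm (v), Db (VI), Eb (VII) — Bb minor is indeed iv.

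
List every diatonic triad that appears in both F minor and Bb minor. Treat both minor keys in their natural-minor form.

Fm, Ab, Bbm, Db

Triads in F minor (natural minor): Fm (i), Gdim (ii°), Ab (III), Bbm (iv), Cm (v), Db (VI), Eb (VII).
Triads in Bb minor (natural minor): Bbm (i), Cdim (ii°), Db (III), Ebm (iv), Fm (v), Gb (VI), Ab (VII).
Shared triads with their functions: Fm (i in F minor, v in Bb minor); Ab (III in F minor, VII in Bb minor); Bbm (iv in F minor, i in Bb minor); Db (VI in F minor, III in Bb minor).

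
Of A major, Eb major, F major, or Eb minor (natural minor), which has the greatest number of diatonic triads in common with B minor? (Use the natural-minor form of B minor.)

Triads of B minor (natural minor): B minor (i), C# diminished (ii°), D major (III), E minor (iv), F# minor (v), G major (VI), A major (VII).
A major shares 4: Bm, D, F#m, A.
Eb major shares 0: none.
F major shares 0: none.
Eb minor (natural minor) shares 0: none.
The most common triads (4) are shared with A major.

A major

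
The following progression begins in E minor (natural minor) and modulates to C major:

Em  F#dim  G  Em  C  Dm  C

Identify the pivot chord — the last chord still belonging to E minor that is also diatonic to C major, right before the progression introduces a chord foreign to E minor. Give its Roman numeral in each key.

Chords diatonic to E minor: Em, F#dim, G, Am, Bm, C, D.
Reading the progression, the first chord not in that set is Dm, so the modulation leaves E minor there.
The chord immediately before Dm is C, which is diatonic to both keys: VI in E minor and I in C major.

C — VI in E minor, I in C major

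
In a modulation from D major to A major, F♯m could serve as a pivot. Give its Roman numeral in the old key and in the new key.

The scale of D major is D E F♯ G A B C♯; F♯ is degree 3, and the triad built there (F♯-A-C♯) is minor, so it is iii.
The scale of A major is A B C♯ D E F♯ G♯; F♯ is degree 6, and the triad built there (F♯-A-C♯) is minor, so it is vi.

iii in D major; vi in A major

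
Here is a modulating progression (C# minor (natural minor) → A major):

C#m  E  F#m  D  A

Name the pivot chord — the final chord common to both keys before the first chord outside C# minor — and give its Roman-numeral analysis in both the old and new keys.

F#m — iv in C# minor, vi in A major

Chords diatonic to C# minor: C#m, D#dim, E, F#m, G#m, A, B.
Reading the progression, the first chord not in that set is D, so the modulation leaves C# minor there.
The chord immediately before D is F#m, which is diatonic to both keys: iv in C# minor and vi in A major.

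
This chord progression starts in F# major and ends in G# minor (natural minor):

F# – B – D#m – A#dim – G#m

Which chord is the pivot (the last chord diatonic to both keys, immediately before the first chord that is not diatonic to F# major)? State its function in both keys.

D#m — vi in F# major, v in G# minor

Chords diatonic to F# major: F#, G#m, A#m, B, C#, D#m, E#dim.
Reading the progression, the first chord not in that set is A#dim, so the modulation leaves F# major there.
The chord immediately before A#dim is D#m, which is diatonic to both keys: vi in F# major and v in G# minor.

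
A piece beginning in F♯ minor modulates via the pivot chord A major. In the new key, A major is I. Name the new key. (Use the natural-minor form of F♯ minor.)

The numeral I denotes a major triad on scale degree 1. With A on degree 1, the tonic of the new key is A.
Degree 1 carries a major triad in major keys, so the destination is A major.
Check: the diatonic triads of A major are A (I), Bm (ii), C♯m (iii), D (IV), E (V), F♯m (vi), G♯dim (vii°) — A major is indeed I.

A major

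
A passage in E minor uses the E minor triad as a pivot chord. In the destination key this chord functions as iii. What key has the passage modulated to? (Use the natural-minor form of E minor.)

The numeral iii denotes a minor triad on scale degree 3. With E on degree 3, the tonic of the new key is C.
Degree 3 carries a minor triad in major keys, so the destination is C major.
Check: the diatonic triads of C major are C (I), Dm (ii), Em (iii), F (IV), G (V), Am (vi), Bdim (vii°) — E minor is indeed iii.

C major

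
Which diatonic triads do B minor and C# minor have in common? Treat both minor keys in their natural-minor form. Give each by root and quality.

F#m, A

Triads in B minor (natural minor): B minor (i), C# diminished (ii°), D major (III), E minor (iv), F# minor (v), G major (VI), A major (VII).
Triads in C# minor (natural minor): C# minor (i), D# diminished (ii°), E major (III), F# minor (iv), G# minor (v), A major (VI), B major (VII).
Shared triads with their functions: F# minor (v in B minor, iv in C# minor); A major (VII in B minor, VI in C# minor).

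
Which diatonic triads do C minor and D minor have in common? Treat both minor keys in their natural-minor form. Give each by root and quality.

Gm, B♭

Triads in C minor (natural minor): Cm (i), Ddim (ii°), E♭ (III), Fm (iv), Gm (v), A♭ (VI), B♭ (VII).
Triads in D minor (natural minor): Dm (i), Edim (ii°), F (III), Gm (iv), Am (v), B♭ (VI), C (VII).
Shared triads with their functions: Gm (v in C minor, iv in D minor); B♭ (VII in C minor, VI in D minor).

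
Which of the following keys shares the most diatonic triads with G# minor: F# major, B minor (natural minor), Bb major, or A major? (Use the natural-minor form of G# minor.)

F# major

Triads of G# minor (natural minor): G#m (i), A#dim (ii°), B (III), C#m (iv), D#m (v), E (VI), F# (VII).
F# major shares 4: G#m, B, D#m, F#.
B minor (natural minor) shares 0: none.
Bb major shares 0: none.
A major shares 2: C#m, E.
The most common triads (4) are shared with F# major.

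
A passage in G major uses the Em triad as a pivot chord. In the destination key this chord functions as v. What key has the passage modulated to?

The numeral v denotes a minor triad on scale degree 5. With E on degree 5, the tonic of the new key is A.
Degree 5 carries a minor triad in natural-minor keys, so the destination is A minor.
Check: the diatonic triads of A minor (natural minor) are Am (i), Bdim (ii°), C (III), Dm (iv), Em (v), F (VI), G (VII) — Em is indeed v.

A minor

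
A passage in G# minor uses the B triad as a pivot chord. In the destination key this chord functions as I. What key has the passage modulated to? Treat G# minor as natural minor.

B major

The numeral I denotes a major triad on scale degree 1. With B on degree 1, the tonic of the new key is B.
Degree 1 carries a major triad in major keys, so the destination is B major.
Check: the diatonic triads of B major are B (I), C#m (ii), D#m (iii), E (IV), F# (V), G#m (vi), A#dim (vii°) — B is indeed I.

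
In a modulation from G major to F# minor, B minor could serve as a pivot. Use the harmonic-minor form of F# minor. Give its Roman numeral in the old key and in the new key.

iii in G major; iv in F# minor

The scale of G major is G A B C D E F#; B is degree 3, and the triad built there (B-D-F#) is minor, so it is iii.
The scale of F# minor (harmonic minor) is F# G# A B C# D E#; B is degree 4, and the triad built there (B-D-F#) is minor, so it is iv.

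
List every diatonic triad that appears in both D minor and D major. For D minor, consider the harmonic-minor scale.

A, C#dim

Triads in D minor (harmonic minor): D minor (i), E diminished (ii°), F augmented (III+), G minor (iv), A major (V), Bb major (VI), C# diminished (vii°).
Triads in D major: D major (I), E minor (ii), F# minor (iii), G major (IV), A major (V), B minor (vi), C# diminished (vii°).
Shared triads with their functions: A major (V in D minor, V in D major); C# diminished (vii° in D minor, vii° in D major).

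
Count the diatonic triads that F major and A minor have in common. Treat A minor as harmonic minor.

3

Diatonic triads of F major: F (I), Gm (ii), Am (iii), Bb (IV), C (V), Dm (vi), Edim (vii°).
Diatonic triads of A minor (harmonic minor): Am (i), Bdim (ii°), Caug (III+), Dm (iv), E (V), F (VI), G#dim (vii°).
Matching root and quality in both lists: F, Am, Dm.
That gives 3 common triads.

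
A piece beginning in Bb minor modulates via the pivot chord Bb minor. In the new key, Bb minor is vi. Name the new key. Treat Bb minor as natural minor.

The numeral vi denotes a minor triad on scale degree 6. With Bb on degree 6, the tonic of the new key is Db.
Degree 6 carries a minor triad in major keys, so the destination is Db major.
Check: the diatonic triads of Db major are Db (I), Ebm (ii), Fm (iii), Gb (IV), Ab (V), Bbm (vi), Cdim (vii°) — Bb minor is indeed vi.

Db major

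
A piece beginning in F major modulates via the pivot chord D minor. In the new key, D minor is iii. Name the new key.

The numeral iii denotes a minor triad on scale degree 3. With D on degree 3, the tonic of the new key is B♭.
Degree 3 carries a minor triad in major keys, so the destination is B♭ major.
Check: the diatonic triads of B♭ major are B♭ (I), Cm (ii), Dm (iii), E♭ (IV), F (V), Gm (vi), Adim (vii°) — D minor is indeed iii.

B♭ major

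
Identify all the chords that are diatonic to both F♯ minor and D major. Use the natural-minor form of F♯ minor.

Triads in F♯ minor (natural minor): F♯m (i), G♯dim (ii°), A (III), Bm (iv), C♯m (v), D (VI), E (VII).
Triads in D major: D (I), Em (ii), F♯m (iii), G (IV), A (V), Bm (vi), C♯dim (vii°).
Shared triads with their functions: F♯m (i in F♯ minor, iii in D major); A (III in F♯ minor, V in D major); Bm (iv in F♯ minor, vi in D major); D (VI in F♯ minor, I in D major).

F♯m, A, Bm, D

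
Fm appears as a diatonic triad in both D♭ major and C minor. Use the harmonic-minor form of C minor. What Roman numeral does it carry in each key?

The scale of D♭ major is D♭ E♭ F G♭ A♭ B♭ C; F is degree 3, and the triad built there (F-A♭-C) is minor, so it is iii.
The scale of C minor (harmonic minor) is C D E♭ F G A♭ B; F is degree 4, and the triad built there (F-A♭-C) is minor, so it is iv.

iii in D♭ major; iv in C minor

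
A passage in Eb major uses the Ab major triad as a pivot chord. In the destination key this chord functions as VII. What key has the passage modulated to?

Bb minor

The numeral VII denotes a major triad on scale degree 7. With Ab on degree 7, the tonic of the new key is Bb.
Degree 7 carries a major triad in natural-minor keys, so the destination is Bb minor.
Check: the diatonic triads of Bb minor (natural minor) are Bbm (i), Cdim (ii°), Db (III), Ebm (iv), Fm (v), Gb (VI), Ab (VII) — Ab major is indeed VII.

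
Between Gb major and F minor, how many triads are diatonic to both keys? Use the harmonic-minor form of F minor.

Diatonic triads of Gb major: Gb major (I), Ab minor (ii), Bb minor (iii), Cb major (IV), Db major (V), Eb minor (vi), F diminished (vii°).
Diatonic triads of F minor (harmonic minor): F minor (i), G diminished (ii°), Ab augmented (III+), Bb minor (iv), C major (V), Db major (VI), E diminished (vii°).
Matching root and quality in both lists: Bb minor, Db major.
That gives 2 common triads.

2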